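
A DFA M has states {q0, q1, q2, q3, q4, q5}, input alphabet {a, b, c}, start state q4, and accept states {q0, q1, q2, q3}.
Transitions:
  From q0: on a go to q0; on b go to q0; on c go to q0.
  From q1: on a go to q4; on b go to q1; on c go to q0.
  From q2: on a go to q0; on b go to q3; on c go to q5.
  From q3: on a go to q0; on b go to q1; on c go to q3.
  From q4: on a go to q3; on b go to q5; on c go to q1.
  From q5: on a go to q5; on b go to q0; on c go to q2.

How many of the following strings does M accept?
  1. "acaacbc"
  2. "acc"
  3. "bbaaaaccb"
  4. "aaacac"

"acaacbc": accepted
"acc": accepted
"bbaaaaccb": accepted
"aaacac": accepted

4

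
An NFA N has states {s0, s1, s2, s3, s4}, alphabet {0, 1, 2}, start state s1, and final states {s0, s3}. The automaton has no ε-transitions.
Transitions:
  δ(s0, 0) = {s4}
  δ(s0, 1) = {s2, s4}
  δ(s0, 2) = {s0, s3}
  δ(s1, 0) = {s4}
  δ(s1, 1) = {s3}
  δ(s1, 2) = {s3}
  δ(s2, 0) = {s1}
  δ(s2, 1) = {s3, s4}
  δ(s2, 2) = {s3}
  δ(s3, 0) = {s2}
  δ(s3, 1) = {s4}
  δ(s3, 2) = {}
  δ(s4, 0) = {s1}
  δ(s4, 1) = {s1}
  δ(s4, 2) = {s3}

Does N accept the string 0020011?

Start: {s1}
read 0: {s4}
read 0: {s1}
read 2: {s3}
read 0: {s2}
read 0: {s1}
read 1: {s3}
read 1: {s4}
Reachable ∩ accepting = {} — empty.

rejected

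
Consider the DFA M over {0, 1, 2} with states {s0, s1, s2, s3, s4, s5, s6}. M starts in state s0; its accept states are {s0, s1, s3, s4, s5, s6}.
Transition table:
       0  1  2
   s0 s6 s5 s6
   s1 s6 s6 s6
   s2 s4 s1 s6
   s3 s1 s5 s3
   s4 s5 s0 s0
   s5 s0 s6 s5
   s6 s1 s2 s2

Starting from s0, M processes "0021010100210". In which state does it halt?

s0 --0--> s6
s6 --0--> s1
s1 --2--> s6
s6 --1--> s2
s2 --0--> s4
s4 --1--> s0
s0 --0--> s6
s6 --1--> s2
s2 --0--> s4
s4 --0--> s5
s5 --2--> s5
s5 --1--> s6
s6 --0--> s1

s1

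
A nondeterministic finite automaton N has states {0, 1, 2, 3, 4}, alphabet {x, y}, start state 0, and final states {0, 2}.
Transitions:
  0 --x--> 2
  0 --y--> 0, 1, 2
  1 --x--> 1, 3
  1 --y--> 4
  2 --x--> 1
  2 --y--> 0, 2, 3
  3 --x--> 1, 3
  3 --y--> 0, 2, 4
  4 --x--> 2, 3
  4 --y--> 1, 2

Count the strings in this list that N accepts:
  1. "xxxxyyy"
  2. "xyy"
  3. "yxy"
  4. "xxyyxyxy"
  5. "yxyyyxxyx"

5

"xxxxyyy": accepted
"xyy": accepted
"yxy": accepted
"xxyyxyxy": accepted
"yxyyyxxyx": accepted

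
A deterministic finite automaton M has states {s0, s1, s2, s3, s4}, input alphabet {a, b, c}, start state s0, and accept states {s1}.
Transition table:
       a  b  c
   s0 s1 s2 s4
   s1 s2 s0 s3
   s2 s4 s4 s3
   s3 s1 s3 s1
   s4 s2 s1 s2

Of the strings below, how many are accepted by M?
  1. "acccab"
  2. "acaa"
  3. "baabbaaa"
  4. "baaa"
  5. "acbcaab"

"acccab": rejected
"acaa": rejected
"baabbaaa": rejected
"baaa": rejected
"acbcaab": accepted

1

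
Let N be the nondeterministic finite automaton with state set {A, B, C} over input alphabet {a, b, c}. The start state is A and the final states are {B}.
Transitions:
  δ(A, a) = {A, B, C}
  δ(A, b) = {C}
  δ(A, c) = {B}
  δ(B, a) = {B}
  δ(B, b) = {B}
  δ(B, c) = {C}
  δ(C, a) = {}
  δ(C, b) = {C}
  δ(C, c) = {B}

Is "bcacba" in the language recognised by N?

rejected

Start: {A}
read b: {C}
read c: {B}
read a: {B}
read c: {C}
read b: {C}
read a: {}
Reachable ∩ accepting = {} — empty.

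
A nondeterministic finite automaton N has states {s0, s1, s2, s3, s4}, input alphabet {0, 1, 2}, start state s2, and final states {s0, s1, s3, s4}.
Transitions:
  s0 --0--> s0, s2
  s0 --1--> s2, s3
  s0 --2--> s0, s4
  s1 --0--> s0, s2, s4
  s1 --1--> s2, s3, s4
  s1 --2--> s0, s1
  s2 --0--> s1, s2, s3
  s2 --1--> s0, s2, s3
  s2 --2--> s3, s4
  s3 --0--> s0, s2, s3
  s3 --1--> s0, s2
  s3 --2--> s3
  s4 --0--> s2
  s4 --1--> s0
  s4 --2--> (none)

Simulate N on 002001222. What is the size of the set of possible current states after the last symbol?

3

Start: {s2}
read 0: {s1, s2, s3}
read 0: {s0, s1, s2, s3, s4}
read 2: {s0, s1, s3, s4}
read 0: {s0, s2, s3, s4}
read 0: {s0, s1, s2, s3}
read 1: {s0, s2, s3, s4}
read 2: {s0, s3, s4}
read 2: {s0, s3, s4}
read 2: {s0, s3, s4}
Final reachable set {s0, s3, s4} has 3 states.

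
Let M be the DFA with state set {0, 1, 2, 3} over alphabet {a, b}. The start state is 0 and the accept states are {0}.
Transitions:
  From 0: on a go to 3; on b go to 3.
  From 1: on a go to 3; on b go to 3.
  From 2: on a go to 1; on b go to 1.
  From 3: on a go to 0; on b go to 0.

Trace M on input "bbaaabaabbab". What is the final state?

0

0 --b--> 3
3 --b--> 0
0 --a--> 3
3 --a--> 0
0 --a--> 3
3 --b--> 0
0 --a--> 3
3 --a--> 0
0 --b--> 3
3 --b--> 0
0 --a--> 3
3 --b--> 0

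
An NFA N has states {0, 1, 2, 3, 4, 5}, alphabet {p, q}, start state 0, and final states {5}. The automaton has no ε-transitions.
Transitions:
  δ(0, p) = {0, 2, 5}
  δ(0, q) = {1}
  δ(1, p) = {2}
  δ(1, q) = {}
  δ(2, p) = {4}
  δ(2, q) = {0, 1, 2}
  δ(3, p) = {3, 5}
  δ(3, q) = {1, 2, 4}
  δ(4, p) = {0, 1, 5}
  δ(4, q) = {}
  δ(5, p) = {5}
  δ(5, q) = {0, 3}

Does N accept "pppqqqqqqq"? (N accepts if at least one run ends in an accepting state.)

Start: {0}
read p: {0, 2, 5}
read p: {0, 2, 4, 5}
read p: {0, 1, 2, 4, 5}
read q: {0, 1, 2, 3}
read q: {0, 1, 2, 4}
read q: {0, 1, 2}
read q: {0, 1, 2}
read q: {0, 1, 2}
read q: {0, 1, 2}
read q: {0, 1, 2}
Reachable ∩ accepting = {} — empty.

rejected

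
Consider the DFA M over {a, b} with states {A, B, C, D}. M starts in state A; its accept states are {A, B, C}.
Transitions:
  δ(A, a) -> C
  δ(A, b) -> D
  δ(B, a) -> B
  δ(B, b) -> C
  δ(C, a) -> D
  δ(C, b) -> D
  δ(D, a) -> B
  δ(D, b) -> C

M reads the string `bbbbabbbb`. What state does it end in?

D

A --b--> D
D --b--> C
C --b--> D
D --b--> C
C --a--> D
D --b--> C
C --b--> D
D --b--> C
C --b--> D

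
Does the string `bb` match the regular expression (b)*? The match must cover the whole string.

Split into 2 pieces b · b; each matches b.

yes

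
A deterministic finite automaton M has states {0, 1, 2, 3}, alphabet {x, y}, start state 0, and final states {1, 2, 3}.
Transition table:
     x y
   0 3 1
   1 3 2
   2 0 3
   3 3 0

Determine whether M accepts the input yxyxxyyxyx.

0 --y--> 1
1 --x--> 3
3 --y--> 0
0 --x--> 3
3 --x--> 3
3 --y--> 0
0 --y--> 1
1 --x--> 3
3 --y--> 0
0 --x--> 3
End in state 3, which is an accepting state.

accepted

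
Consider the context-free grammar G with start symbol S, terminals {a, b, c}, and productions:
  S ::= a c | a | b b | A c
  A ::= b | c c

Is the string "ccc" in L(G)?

S ⇒ Ac ⇒ ccc

yes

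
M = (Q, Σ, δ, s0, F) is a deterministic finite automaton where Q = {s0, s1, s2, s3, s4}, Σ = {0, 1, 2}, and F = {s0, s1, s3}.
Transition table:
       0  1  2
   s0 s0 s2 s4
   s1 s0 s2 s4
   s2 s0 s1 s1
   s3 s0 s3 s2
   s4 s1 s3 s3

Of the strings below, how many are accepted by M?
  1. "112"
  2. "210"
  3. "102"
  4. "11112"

1

"112": rejected
"210": accepted
"102": rejected
"11112": rejected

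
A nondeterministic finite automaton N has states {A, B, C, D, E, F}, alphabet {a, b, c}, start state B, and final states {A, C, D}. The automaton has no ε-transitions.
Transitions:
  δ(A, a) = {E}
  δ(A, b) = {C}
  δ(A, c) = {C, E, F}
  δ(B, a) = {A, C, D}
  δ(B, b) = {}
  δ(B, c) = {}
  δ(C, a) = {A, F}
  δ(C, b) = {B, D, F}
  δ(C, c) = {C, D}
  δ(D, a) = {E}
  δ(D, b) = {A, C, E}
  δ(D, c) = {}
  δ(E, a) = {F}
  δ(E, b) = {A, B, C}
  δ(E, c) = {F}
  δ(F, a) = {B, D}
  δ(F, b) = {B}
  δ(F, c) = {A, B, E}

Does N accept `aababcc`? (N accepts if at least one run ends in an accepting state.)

accepted

Start: {B}
read a: {A, C, D}
read a: {A, E, F}
read b: {A, B, C}
read a: {A, C, D, E, F}
read b: {A, B, C, D, E, F}
read c: {A, B, C, D, E, F}
read c: {A, B, C, D, E, F}
Reachable ∩ accepting = {A, C, D} — nonempty.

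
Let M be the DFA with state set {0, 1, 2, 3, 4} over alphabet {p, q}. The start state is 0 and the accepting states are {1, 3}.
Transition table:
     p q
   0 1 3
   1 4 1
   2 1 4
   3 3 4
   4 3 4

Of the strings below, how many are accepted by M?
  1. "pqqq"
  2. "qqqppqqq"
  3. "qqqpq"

1

"pqqq": accepted
"qqqppqqq": rejected
"qqqpq": rejected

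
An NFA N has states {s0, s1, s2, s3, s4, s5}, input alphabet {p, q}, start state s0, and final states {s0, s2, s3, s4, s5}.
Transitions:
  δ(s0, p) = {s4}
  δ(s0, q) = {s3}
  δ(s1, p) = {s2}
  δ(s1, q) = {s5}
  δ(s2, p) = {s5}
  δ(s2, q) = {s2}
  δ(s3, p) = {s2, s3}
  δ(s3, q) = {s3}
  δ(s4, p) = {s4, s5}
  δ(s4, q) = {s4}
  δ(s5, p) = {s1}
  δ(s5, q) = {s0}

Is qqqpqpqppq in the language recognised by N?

accepted

Start: {s0}
read q: {s3}
read q: {s3}
read q: {s3}
read p: {s2, s3}
read q: {s2, s3}
read p: {s2, s3, s5}
read q: {s0, s2, s3}
read p: {s2, s3, s4, s5}
read p: {s1, s2, s3, s4, s5}
read q: {s0, s2, s3, s4, s5}
Reachable ∩ accepting = {s0, s2, s3, s4, s5} — nonempty.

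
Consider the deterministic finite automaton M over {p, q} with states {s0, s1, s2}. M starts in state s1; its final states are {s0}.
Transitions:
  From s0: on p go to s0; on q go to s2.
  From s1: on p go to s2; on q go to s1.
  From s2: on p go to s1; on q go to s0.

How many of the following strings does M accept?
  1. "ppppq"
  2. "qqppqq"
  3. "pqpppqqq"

"ppppq": rejected
"qqppqq": rejected
"pqpppqqq": rejected

0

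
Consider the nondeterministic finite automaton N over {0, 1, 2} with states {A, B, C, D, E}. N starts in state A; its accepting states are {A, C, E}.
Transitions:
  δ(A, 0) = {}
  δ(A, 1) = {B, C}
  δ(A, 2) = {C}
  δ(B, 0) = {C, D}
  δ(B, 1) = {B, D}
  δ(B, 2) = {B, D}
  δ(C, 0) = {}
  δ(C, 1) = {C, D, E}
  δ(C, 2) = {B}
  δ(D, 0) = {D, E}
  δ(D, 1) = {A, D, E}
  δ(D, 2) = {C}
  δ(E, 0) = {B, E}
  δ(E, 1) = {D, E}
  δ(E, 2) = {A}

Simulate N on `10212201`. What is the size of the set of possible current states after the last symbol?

4

Start: {A}
read 1: {B, C}
read 0: {C, D}
read 2: {B, C}
read 1: {B, C, D, E}
read 2: {A, B, C, D}
read 2: {B, C, D}
read 0: {C, D, E}
read 1: {A, C, D, E}
Final reachable set {A, C, D, E} has 4 states.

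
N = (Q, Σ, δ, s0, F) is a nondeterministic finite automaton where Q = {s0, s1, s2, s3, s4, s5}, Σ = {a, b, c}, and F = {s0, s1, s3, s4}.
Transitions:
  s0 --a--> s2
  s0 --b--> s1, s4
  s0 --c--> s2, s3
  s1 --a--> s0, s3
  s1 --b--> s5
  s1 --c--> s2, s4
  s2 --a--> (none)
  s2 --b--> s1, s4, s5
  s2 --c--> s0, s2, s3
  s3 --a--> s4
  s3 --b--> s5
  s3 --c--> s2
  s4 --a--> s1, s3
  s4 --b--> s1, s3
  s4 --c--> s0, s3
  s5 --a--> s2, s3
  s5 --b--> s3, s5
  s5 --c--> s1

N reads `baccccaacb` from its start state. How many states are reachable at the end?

4

Start: {s0}
read b: {s1, s4}
read a: {s0, s1, s3}
read c: {s2, s3, s4}
read c: {s0, s2, s3}
read c: {s0, s2, s3}
read c: {s0, s2, s3}
read a: {s2, s4}
read a: {s1, s3}
read c: {s2, s4}
read b: {s1, s3, s4, s5}
Final reachable set {s1, s3, s4, s5} has 4 states.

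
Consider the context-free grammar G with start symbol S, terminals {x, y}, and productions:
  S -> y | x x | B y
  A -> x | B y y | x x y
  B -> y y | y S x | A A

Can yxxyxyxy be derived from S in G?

S ⇒ By ⇒ ySxy ⇒ yByxy ⇒ yAAyxy ⇒ yxxyAyxy ⇒ yxxyxyxy

yes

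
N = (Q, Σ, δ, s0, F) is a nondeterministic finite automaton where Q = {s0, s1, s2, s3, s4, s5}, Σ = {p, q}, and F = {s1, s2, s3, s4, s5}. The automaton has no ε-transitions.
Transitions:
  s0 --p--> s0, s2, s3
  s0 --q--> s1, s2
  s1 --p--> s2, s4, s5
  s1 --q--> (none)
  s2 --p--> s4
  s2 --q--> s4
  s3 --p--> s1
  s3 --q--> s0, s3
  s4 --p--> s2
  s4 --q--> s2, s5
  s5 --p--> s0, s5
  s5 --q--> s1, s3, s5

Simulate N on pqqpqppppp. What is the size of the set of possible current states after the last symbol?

Start: {s0}
read p: {s0, s2, s3}
read q: {s0, s1, s2, s3, s4}
read q: {s0, s1, s2, s3, s4, s5}
read p: {s0, s1, s2, s3, s4, s5}
read q: {s0, s1, s2, s3, s4, s5}
read p: {s0, s1, s2, s3, s4, s5}
read p: {s0, s1, s2, s3, s4, s5}
read p: {s0, s1, s2, s3, s4, s5}
read p: {s0, s1, s2, s3, s4, s5}
read p: {s0, s1, s2, s3, s4, s5}
Final reachable set {s0, s1, s2, s3, s4, s5} has 6 states.

6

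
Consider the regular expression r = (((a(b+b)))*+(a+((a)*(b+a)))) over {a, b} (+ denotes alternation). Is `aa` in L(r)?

The right alternative (a+((a)*(b+a))) matches aa.

yes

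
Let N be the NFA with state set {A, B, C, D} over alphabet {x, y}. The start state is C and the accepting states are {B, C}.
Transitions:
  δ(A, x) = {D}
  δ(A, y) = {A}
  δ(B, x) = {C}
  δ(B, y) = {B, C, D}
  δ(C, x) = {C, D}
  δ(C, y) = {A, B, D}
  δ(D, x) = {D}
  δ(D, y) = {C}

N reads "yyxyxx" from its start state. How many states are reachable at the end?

Start: {C}
read y: {A, B, D}
read y: {A, B, C, D}
read x: {C, D}
read y: {A, B, C, D}
read x: {C, D}
read x: {C, D}
Final reachable set {C, D} has 2 states.

2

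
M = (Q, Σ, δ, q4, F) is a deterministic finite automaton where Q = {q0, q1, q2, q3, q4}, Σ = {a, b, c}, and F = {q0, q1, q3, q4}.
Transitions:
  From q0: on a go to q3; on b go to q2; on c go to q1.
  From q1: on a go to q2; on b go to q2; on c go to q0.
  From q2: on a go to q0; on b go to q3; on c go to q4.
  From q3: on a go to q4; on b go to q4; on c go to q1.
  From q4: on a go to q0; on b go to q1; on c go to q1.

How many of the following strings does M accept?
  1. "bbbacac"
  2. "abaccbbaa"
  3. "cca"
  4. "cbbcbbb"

4

"bbbacac": accepted
"abaccbbaa": accepted
"cca": accepted
"cbbcbbb": accepted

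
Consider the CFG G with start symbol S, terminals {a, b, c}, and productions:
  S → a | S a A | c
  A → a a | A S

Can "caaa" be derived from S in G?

yes

S ⇒ SaA ⇒ caA ⇒ caaa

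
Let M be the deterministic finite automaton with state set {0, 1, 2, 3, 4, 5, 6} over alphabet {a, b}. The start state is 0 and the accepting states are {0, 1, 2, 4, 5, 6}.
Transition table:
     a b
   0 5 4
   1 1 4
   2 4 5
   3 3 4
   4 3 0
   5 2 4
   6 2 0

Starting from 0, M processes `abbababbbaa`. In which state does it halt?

0 --a--> 5
5 --b--> 4
4 --b--> 0
0 --a--> 5
5 --b--> 4
4 --a--> 3
3 --b--> 4
4 --b--> 0
0 --b--> 4
4 --a--> 3
3 --a--> 3

3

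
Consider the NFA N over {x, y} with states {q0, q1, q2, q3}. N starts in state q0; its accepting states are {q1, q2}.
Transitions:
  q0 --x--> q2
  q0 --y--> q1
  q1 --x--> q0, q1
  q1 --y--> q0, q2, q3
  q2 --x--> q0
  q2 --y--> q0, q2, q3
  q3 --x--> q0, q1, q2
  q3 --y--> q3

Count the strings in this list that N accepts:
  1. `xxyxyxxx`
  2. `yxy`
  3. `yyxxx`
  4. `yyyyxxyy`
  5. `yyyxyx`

`xxyxyxxx`: accepted
`yxy`: accepted
`yyxxx`: accepted
`yyyyxxyy`: accepted
`yyyxyx`: accepted

5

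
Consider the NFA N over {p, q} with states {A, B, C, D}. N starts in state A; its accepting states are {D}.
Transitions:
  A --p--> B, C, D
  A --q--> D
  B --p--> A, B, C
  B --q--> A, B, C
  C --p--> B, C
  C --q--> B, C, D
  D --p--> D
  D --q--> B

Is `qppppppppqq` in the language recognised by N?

rejected

Start: {A}
read q: {D}
read p: {D}
read p: {D}
read p: {D}
read p: {D}
read p: {D}
read p: {D}
read p: {D}
read p: {D}
read q: {B}
read q: {A, B, C}
Reachable ∩ accepting = {} — empty.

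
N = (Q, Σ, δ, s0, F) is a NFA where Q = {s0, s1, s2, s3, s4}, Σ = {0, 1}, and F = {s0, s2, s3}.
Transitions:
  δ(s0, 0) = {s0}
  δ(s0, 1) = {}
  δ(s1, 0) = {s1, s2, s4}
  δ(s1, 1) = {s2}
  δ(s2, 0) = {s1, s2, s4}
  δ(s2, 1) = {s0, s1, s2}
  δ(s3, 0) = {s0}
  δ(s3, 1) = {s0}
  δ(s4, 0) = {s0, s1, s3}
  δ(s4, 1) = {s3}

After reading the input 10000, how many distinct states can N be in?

Start: {s0}
read 1: {}
The reachable set is empty and stays empty for the remaining 4 symbols.
Final reachable set {} has 0 states.

0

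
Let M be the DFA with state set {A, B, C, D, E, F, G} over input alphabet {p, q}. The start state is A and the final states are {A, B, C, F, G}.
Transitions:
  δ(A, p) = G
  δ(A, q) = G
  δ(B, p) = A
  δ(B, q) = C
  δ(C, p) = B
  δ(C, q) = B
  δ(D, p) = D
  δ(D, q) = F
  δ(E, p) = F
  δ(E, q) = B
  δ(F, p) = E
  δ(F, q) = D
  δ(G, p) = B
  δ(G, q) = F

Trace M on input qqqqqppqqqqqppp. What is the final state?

E

A --q--> G
G --q--> F
F --q--> D
D --q--> F
F --q--> D
D --p--> D
D --p--> D
D --q--> F
F --q--> D
D --q--> F
F --q--> D
D --q--> F
F --p--> E
E --p--> F
F --p--> E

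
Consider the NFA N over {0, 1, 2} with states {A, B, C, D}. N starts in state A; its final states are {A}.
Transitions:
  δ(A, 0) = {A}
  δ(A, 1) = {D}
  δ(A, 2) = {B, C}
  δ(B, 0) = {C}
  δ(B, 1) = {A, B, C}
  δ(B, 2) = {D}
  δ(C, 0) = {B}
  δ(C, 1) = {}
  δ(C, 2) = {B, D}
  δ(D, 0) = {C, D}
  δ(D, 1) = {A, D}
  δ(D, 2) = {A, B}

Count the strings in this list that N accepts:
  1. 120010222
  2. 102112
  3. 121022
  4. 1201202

120010222: accepted
102112: accepted
121022: accepted
1201202: rejected

3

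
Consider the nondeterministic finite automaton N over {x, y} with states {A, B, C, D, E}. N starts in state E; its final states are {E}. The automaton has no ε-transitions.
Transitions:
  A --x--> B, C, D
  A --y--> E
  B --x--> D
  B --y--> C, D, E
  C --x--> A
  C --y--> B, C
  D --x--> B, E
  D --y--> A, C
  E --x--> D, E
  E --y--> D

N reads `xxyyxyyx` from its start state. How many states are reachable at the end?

5

Start: {E}
read x: {D, E}
read x: {B, D, E}
read y: {A, C, D, E}
read y: {A, B, C, D, E}
read x: {A, B, C, D, E}
read y: {A, B, C, D, E}
read y: {A, B, C, D, E}
read x: {A, B, C, D, E}
Final reachable set {A, B, C, D, E} has 5 states.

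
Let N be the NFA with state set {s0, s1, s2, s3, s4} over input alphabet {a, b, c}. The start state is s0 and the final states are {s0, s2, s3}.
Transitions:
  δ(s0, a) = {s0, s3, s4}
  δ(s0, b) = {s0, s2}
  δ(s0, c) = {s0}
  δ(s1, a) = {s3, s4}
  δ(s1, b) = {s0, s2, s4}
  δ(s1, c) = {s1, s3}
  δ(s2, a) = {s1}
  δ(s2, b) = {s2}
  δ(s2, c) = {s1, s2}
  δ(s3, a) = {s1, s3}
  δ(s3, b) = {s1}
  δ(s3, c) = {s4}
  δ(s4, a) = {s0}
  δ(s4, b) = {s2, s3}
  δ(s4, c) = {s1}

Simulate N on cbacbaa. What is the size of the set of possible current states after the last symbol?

Start: {s0}
read c: {s0}
read b: {s0, s2}
read a: {s0, s1, s3, s4}
read c: {s0, s1, s3, s4}
read b: {s0, s1, s2, s3, s4}
read a: {s0, s1, s3, s4}
read a: {s0, s1, s3, s4}
Final reachable set {s0, s1, s3, s4} has 4 states.

4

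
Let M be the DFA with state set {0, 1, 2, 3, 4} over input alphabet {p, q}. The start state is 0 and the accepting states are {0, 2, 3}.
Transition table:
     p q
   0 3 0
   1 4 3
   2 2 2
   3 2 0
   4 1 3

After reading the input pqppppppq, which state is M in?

0 --p--> 3
3 --q--> 0
0 --p--> 3
3 --p--> 2
2 --p--> 2
2 --p--> 2
2 --p--> 2
2 --p--> 2
2 --q--> 2

2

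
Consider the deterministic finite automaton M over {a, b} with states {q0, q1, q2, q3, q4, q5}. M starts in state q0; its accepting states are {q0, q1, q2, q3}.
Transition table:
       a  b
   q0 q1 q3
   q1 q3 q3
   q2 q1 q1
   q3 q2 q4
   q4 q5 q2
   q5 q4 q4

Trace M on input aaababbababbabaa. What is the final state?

q0 --a--> q1
q1 --a--> q3
q3 --a--> q2
q2 --b--> q1
q1 --a--> q3
q3 --b--> q4
q4 --b--> q2
q2 --a--> q1
q1 --b--> q3
q3 --a--> q2
q2 --b--> q1
q1 --b--> q3
q3 --a--> q2
q2 --b--> q1
q1 --a--> q3
q3 --a--> q2

q2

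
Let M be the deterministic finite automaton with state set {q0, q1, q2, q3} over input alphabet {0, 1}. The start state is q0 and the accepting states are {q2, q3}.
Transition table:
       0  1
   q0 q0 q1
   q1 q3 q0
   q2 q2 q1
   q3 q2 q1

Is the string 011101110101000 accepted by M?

q0 --0--> q0
q0 --1--> q1
q1 --1--> q0
q0 --1--> q1
q1 --0--> q3
q3 --1--> q1
q1 --1--> q0
q0 --1--> q1
q1 --0--> q3
q3 --1--> q1
q1 --0--> q3
q3 --1--> q1
q1 --0--> q3
q3 --0--> q2
q2 --0--> q2
End in state q2, which is an accepting state.

accepted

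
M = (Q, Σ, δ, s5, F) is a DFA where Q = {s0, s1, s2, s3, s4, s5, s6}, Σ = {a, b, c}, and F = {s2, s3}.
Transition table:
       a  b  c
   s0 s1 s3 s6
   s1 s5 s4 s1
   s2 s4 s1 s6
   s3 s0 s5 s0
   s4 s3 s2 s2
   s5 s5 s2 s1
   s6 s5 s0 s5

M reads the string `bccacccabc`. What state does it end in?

s6

s5 --b--> s2
s2 --c--> s6
s6 --c--> s5
s5 --a--> s5
s5 --c--> s1
s1 --c--> s1
s1 --c--> s1
s1 --a--> s5
s5 --b--> s2
s2 --c--> s6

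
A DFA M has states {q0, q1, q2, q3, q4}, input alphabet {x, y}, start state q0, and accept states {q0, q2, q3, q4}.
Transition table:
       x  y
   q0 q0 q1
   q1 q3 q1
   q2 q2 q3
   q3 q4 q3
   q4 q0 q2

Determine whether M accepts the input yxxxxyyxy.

q0 --y--> q1
q1 --x--> q3
q3 --x--> q4
q4 --x--> q0
q0 --x--> q0
q0 --y--> q1
q1 --y--> q1
q1 --x--> q3
q3 --y--> q3
End in state q3, which is an accepting state.

accepted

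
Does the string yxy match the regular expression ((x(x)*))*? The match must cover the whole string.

no

yxy cannot be split into zero or more pieces each matching (x(x)*).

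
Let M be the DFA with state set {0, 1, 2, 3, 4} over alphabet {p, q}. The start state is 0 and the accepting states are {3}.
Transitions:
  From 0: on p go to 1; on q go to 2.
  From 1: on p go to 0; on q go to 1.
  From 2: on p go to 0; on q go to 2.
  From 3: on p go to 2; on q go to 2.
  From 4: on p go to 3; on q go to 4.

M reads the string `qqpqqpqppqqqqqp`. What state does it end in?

0

0 --q--> 2
2 --q--> 2
2 --p--> 0
0 --q--> 2
2 --q--> 2
2 --p--> 0
0 --q--> 2
2 --p--> 0
0 --p--> 1
1 --q--> 1
1 --q--> 1
1 --q--> 1
1 --q--> 1
1 --q--> 1
1 --p--> 0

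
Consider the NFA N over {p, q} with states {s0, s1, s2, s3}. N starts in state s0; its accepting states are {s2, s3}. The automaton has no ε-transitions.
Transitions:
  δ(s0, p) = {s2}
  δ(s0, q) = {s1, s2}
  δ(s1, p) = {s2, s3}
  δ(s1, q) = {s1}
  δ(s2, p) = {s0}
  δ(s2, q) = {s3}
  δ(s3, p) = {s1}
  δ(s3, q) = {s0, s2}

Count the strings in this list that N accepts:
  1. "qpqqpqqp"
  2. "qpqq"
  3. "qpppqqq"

"qpqqpqqp": accepted
"qpqq": accepted
"qpppqqq": accepted

3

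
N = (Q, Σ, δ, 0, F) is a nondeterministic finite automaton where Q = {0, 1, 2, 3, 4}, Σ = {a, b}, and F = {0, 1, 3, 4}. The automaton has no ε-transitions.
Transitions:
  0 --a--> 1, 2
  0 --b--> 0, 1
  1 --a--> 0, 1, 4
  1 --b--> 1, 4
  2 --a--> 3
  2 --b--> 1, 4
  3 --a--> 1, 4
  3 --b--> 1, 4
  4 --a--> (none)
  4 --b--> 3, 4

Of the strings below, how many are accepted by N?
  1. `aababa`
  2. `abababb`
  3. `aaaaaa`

3

`aababa`: accepted
`abababb`: accepted
`aaaaaa`: accepted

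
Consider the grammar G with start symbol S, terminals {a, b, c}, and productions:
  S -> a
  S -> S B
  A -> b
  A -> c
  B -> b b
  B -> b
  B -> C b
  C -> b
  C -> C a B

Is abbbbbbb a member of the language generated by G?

yes

S ⇒ SB ⇒ SBB ⇒ SBBB ⇒ SBBBB ⇒ aBBBB ⇒ abbBBB ⇒ abbbbBB ⇒ abbbbCbB ⇒ abbbbbbB ⇒ abbbbbbb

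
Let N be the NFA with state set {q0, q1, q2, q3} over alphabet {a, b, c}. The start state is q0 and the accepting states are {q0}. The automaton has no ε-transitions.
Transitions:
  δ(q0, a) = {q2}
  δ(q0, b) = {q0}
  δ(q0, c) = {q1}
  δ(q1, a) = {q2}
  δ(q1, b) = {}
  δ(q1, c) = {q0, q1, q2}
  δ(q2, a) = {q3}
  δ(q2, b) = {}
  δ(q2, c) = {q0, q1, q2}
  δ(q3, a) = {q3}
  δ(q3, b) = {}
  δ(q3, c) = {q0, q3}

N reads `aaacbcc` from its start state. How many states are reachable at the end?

3

Start: {q0}
read a: {q2}
read a: {q3}
read a: {q3}
read c: {q0, q3}
read b: {q0}
read c: {q1}
read c: {q0, q1, q2}
Final reachable set {q0, q1, q2} has 3 states.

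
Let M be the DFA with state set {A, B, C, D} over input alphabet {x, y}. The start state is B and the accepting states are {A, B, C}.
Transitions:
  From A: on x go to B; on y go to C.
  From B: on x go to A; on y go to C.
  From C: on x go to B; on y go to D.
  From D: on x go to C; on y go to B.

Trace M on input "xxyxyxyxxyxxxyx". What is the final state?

B --x--> A
A --x--> B
B --y--> C
C --x--> B
B --y--> C
C --x--> B
B --y--> C
C --x--> B
B --x--> A
A --y--> C
C --x--> B
B --x--> A
A --x--> B
B --y--> C
C --x--> B

B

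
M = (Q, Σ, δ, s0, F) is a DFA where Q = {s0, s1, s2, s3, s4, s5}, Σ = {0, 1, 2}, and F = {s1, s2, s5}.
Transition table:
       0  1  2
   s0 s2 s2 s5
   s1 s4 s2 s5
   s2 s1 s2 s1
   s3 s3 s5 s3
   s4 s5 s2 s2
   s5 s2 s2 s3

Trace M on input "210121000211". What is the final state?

s2

s0 --2--> s5
s5 --1--> s2
s2 --0--> s1
s1 --1--> s2
s2 --2--> s1
s1 --1--> s2
s2 --0--> s1
s1 --0--> s4
s4 --0--> s5
s5 --2--> s3
s3 --1--> s5
s5 --1--> s2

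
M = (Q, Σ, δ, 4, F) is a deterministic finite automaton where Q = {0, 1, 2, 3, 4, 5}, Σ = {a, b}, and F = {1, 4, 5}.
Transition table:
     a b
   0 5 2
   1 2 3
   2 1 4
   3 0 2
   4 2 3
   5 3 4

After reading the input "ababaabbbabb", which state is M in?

4 --a--> 2
2 --b--> 4
4 --a--> 2
2 --b--> 4
4 --a--> 2
2 --a--> 1
1 --b--> 3
3 --b--> 2
2 --b--> 4
4 --a--> 2
2 --b--> 4
4 --b--> 3

3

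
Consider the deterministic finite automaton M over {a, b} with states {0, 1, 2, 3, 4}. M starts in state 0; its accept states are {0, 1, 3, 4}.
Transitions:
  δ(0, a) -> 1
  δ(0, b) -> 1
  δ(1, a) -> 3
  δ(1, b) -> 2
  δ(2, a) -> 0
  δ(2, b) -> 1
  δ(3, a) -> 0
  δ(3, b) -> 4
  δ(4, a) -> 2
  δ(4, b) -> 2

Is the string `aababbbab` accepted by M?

accepted

0 --a--> 1
1 --a--> 3
3 --b--> 4
4 --a--> 2
2 --b--> 1
1 --b--> 2
2 --b--> 1
1 --a--> 3
3 --b--> 4
End in state 4, which is an accepting state.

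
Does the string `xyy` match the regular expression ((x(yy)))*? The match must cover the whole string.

yes

Split into 1 piece xyy; each matches (x(yy)).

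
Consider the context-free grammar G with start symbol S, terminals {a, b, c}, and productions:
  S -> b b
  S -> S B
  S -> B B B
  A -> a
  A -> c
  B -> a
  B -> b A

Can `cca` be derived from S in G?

no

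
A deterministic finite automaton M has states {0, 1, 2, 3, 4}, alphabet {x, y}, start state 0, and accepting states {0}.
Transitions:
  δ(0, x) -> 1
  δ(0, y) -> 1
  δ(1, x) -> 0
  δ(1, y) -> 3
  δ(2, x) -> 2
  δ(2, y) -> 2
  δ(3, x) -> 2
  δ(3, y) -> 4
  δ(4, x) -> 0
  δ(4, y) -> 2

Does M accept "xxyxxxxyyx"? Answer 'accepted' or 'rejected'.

accepted

0 --x--> 1
1 --x--> 0
0 --y--> 1
1 --x--> 0
0 --x--> 1
1 --x--> 0
0 --x--> 1
1 --y--> 3
3 --y--> 4
4 --x--> 0
End in state 0, which is an accepting state.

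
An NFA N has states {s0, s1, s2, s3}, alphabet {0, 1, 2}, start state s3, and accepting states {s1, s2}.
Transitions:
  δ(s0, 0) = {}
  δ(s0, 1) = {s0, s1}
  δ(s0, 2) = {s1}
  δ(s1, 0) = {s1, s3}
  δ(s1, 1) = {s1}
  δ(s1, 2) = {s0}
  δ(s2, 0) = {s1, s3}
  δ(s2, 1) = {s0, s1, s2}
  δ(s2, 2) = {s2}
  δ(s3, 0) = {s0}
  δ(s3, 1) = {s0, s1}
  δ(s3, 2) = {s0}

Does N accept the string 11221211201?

Start: {s3}
read 1: {s0, s1}
read 1: {s0, s1}
read 2: {s0, s1}
read 2: {s0, s1}
read 1: {s0, s1}
read 2: {s0, s1}
read 1: {s0, s1}
read 1: {s0, s1}
read 2: {s0, s1}
read 0: {s1, s3}
read 1: {s0, s1}
Reachable ∩ accepting = {s1} — nonempty.

accepted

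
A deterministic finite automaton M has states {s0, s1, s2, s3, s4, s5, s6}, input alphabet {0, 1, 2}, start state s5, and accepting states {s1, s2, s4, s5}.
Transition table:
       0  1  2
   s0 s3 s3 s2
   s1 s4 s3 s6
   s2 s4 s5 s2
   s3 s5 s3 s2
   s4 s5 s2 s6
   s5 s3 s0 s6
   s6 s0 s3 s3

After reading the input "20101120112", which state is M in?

s5 --2--> s6
s6 --0--> s0
s0 --1--> s3
s3 --0--> s5
s5 --1--> s0
s0 --1--> s3
s3 --2--> s2
s2 --0--> s4
s4 --1--> s2
s2 --1--> s5
s5 --2--> s6

s6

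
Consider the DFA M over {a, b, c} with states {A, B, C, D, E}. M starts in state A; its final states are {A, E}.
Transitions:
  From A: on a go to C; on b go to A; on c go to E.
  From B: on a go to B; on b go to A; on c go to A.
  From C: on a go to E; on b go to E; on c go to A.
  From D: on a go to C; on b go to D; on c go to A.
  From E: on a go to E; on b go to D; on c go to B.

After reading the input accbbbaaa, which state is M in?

E

A --a--> C
C --c--> A
A --c--> E
E --b--> D
D --b--> D
D --b--> D
D --a--> C
C --a--> E
E --a--> E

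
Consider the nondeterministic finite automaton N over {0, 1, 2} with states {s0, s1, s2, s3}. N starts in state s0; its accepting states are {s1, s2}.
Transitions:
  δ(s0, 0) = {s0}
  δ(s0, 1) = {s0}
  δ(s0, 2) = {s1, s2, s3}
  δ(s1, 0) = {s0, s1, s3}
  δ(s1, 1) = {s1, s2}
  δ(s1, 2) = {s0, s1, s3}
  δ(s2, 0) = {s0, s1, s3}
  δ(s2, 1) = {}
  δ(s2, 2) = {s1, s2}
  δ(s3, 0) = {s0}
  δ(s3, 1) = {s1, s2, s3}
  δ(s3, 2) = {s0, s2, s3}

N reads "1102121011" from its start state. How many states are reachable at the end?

4

Start: {s0}
read 1: {s0}
read 1: {s0}
read 0: {s0}
read 2: {s1, s2, s3}
read 1: {s1, s2, s3}
read 2: {s0, s1, s2, s3}
read 1: {s0, s1, s2, s3}
read 0: {s0, s1, s3}
read 1: {s0, s1, s2, s3}
read 1: {s0, s1, s2, s3}
Final reachable set {s0, s1, s2, s3} has 4 states.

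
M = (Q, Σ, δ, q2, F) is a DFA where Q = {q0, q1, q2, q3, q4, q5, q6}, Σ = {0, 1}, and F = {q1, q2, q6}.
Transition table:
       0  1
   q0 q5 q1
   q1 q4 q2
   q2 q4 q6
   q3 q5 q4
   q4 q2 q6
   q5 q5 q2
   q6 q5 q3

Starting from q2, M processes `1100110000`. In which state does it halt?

q5

q2 --1--> q6
q6 --1--> q3
q3 --0--> q5
q5 --0--> q5
q5 --1--> q2
q2 --1--> q6
q6 --0--> q5
q5 --0--> q5
q5 --0--> q5
q5 --0--> q5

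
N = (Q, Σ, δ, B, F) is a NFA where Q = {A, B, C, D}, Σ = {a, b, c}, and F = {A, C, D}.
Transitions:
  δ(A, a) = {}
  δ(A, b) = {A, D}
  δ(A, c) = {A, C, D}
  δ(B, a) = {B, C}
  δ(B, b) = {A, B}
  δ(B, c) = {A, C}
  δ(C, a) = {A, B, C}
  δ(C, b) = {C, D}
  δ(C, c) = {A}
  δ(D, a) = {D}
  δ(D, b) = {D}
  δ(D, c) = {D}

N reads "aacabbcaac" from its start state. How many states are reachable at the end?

3

Start: {B}
read a: {B, C}
read a: {A, B, C}
read c: {A, C, D}
read a: {A, B, C, D}
read b: {A, B, C, D}
read b: {A, B, C, D}
read c: {A, C, D}
read a: {A, B, C, D}
read a: {A, B, C, D}
read c: {A, C, D}
Final reachable set {A, C, D} has 3 states.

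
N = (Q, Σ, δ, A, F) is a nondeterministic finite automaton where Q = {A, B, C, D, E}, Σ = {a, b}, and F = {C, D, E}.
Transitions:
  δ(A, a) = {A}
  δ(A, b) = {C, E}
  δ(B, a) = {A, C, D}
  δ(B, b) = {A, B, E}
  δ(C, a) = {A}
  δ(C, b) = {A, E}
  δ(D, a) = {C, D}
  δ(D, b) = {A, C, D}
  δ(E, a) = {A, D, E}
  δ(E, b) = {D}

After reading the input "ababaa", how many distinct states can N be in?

4

Start: {A}
read a: {A}
read b: {C, E}
read a: {A, D, E}
read b: {A, C, D, E}
read a: {A, C, D, E}
read a: {A, C, D, E}
Final reachable set {A, C, D, E} has 4 states.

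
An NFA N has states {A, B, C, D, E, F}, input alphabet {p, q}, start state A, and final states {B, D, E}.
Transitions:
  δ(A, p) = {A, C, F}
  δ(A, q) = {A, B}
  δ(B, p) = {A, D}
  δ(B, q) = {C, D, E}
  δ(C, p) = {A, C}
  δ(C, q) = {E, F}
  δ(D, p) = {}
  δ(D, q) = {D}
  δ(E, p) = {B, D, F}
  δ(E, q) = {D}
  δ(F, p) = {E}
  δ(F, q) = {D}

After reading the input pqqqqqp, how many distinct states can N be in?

6

Start: {A}
read p: {A, C, F}
read q: {A, B, D, E, F}
read q: {A, B, C, D, E}
read q: {A, B, C, D, E, F}
read q: {A, B, C, D, E, F}
read q: {A, B, C, D, E, F}
read p: {A, B, C, D, E, F}
Final reachable set {A, B, C, D, E, F} has 6 states.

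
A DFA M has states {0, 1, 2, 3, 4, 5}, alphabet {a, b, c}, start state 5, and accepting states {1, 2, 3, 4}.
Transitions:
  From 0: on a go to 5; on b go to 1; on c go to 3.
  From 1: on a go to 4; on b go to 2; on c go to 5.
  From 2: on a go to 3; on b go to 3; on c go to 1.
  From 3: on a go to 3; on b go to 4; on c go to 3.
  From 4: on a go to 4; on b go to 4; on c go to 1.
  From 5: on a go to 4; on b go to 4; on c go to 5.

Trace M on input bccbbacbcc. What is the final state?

5 --b--> 4
4 --c--> 1
1 --c--> 5
5 --b--> 4
4 --b--> 4
4 --a--> 4
4 --c--> 1
1 --b--> 2
2 --c--> 1
1 --c--> 5

5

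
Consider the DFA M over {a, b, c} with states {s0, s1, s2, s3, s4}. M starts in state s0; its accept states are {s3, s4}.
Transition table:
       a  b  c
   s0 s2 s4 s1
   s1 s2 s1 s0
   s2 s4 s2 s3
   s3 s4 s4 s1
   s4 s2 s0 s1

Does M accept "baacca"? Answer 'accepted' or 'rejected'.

s0 --b--> s4
s4 --a--> s2
s2 --a--> s4
s4 --c--> s1
s1 --c--> s0
s0 --a--> s2
End in state s2, which is not an accepting state.

rejected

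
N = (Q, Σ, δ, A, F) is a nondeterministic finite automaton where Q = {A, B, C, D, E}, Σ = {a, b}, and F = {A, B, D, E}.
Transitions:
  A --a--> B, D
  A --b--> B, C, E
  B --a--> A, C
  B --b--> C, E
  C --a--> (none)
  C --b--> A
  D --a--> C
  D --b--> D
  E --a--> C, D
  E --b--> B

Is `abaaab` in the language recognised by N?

rejected

Start: {A}
read a: {B, D}
read b: {C, D, E}
read a: {C, D}
read a: {C}
read a: {}
The reachable set is empty and stays empty for the remaining 1 symbol.
Reachable ∩ accepting = {} — empty.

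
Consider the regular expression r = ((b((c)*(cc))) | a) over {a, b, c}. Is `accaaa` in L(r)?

no

Neither (b((c)*(cc))) nor a matches accaaa.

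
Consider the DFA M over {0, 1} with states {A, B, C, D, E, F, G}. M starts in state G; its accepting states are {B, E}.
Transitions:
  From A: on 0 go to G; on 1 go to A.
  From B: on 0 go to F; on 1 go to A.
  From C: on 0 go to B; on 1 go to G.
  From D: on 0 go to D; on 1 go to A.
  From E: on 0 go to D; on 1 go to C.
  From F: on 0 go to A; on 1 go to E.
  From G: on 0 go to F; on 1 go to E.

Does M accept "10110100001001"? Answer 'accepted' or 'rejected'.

G --1--> E
E --0--> D
D --1--> A
A --1--> A
A --0--> G
G --1--> E
E --0--> D
D --0--> D
D --0--> D
D --0--> D
D --1--> A
A --0--> G
G --0--> F
F --1--> E
End in state E, which is an accepting state.

accepted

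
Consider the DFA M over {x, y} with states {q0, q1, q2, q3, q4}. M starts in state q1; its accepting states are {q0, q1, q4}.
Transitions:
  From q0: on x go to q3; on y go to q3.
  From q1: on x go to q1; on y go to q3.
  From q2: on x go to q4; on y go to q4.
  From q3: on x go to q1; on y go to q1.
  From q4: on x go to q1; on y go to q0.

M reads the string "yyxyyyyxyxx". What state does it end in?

q1 --y--> q3
q3 --y--> q1
q1 --x--> q1
q1 --y--> q3
q3 --y--> q1
q1 --y--> q3
q3 --y--> q1
q1 --x--> q1
q1 --y--> q3
q3 --x--> q1
q1 --x--> q1

q1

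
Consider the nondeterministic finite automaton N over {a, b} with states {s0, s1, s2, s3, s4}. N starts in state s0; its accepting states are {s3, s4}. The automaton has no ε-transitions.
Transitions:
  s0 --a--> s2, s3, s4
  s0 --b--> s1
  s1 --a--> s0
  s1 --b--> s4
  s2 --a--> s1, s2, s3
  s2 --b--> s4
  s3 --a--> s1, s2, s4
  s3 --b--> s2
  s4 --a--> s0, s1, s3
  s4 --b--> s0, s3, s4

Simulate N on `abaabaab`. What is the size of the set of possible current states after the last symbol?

Start: {s0}
read a: {s2, s3, s4}
read b: {s0, s2, s3, s4}
read a: {s0, s1, s2, s3, s4}
read a: {s0, s1, s2, s3, s4}
read b: {s0, s1, s2, s3, s4}
read a: {s0, s1, s2, s3, s4}
read a: {s0, s1, s2, s3, s4}
read b: {s0, s1, s2, s3, s4}
Final reachable set {s0, s1, s2, s3, s4} has 5 states.

5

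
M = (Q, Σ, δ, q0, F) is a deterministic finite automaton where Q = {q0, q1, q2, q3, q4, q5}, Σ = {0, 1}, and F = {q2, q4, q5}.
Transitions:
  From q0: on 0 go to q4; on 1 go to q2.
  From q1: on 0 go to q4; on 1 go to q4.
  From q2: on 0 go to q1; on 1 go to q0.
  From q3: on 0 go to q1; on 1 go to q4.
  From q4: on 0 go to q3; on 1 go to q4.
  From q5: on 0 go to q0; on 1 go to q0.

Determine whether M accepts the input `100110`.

q0 --1--> q2
q2 --0--> q1
q1 --0--> q4
q4 --1--> q4
q4 --1--> q4
q4 --0--> q3
End in state q3, which is not an accepting state.

rejected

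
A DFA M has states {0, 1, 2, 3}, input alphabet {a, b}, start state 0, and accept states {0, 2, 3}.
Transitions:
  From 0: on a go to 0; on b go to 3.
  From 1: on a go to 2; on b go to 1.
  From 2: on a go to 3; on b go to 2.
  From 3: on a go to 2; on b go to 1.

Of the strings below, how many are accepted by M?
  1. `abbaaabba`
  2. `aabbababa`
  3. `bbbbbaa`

`abbaaabba`: accepted
`aabbababa`: accepted
`bbbbbaa`: accepted

3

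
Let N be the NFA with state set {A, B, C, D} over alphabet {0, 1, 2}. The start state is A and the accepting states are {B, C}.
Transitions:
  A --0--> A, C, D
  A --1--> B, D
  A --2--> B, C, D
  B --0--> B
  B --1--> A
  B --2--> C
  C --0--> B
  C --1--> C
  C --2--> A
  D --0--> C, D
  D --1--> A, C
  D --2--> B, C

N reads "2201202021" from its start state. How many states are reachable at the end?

Start: {A}
read 2: {B, C, D}
read 2: {A, B, C}
read 0: {A, B, C, D}
read 1: {A, B, C, D}
read 2: {A, B, C, D}
read 0: {A, B, C, D}
read 2: {A, B, C, D}
read 0: {A, B, C, D}
read 2: {A, B, C, D}
read 1: {A, B, C, D}
Final reachable set {A, B, C, D} has 4 states.

4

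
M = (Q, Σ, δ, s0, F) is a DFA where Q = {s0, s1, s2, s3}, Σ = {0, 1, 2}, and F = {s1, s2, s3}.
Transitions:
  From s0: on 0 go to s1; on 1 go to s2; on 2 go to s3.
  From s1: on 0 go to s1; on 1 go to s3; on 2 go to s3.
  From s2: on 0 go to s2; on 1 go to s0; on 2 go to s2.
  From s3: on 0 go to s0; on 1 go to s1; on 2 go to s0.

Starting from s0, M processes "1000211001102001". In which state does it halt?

s0 --1--> s2
s2 --0--> s2
s2 --0--> s2
s2 --0--> s2
s2 --2--> s2
s2 --1--> s0
s0 --1--> s2
s2 --0--> s2
s2 --0--> s2
s2 --1--> s0
s0 --1--> s2
s2 --0--> s2
s2 --2--> s2
s2 --0--> s2
s2 --0--> s2
s2 --1--> s0

s0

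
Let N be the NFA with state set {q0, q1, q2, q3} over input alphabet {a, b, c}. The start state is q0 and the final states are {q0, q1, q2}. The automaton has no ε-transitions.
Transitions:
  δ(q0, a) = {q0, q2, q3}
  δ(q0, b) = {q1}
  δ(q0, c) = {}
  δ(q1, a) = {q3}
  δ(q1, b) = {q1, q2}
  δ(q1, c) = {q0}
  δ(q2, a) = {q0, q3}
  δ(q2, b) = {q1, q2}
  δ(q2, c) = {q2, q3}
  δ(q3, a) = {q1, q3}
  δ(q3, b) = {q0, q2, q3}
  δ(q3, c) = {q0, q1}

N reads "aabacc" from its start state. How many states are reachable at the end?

Start: {q0}
read a: {q0, q2, q3}
read a: {q0, q1, q2, q3}
read b: {q0, q1, q2, q3}
read a: {q0, q1, q2, q3}
read c: {q0, q1, q2, q3}
read c: {q0, q1, q2, q3}
Final reachable set {q0, q1, q2, q3} has 4 states.

4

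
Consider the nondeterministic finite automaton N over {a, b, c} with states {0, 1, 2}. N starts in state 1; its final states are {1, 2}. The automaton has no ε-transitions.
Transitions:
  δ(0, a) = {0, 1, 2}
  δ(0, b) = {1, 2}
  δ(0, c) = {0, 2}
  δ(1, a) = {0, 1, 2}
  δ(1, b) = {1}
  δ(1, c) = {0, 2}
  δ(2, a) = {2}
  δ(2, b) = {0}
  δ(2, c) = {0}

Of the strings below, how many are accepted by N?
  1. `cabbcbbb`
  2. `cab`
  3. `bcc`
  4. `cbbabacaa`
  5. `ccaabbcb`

5

`cabbcbbb`: accepted
`cab`: accepted
`bcc`: accepted
`cbbabacaa`: accepted
`ccaabbcb`: accepted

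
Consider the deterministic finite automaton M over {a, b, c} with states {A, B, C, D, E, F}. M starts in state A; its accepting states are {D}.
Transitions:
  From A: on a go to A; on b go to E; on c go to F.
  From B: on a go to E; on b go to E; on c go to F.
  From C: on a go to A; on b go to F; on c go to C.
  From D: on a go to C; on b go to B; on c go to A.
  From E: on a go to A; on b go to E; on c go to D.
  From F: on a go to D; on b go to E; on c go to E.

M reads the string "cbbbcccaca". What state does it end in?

A --c--> F
F --b--> E
E --b--> E
E --b--> E
E --c--> D
D --c--> A
A --c--> F
F --a--> D
D --c--> A
A --a--> A

A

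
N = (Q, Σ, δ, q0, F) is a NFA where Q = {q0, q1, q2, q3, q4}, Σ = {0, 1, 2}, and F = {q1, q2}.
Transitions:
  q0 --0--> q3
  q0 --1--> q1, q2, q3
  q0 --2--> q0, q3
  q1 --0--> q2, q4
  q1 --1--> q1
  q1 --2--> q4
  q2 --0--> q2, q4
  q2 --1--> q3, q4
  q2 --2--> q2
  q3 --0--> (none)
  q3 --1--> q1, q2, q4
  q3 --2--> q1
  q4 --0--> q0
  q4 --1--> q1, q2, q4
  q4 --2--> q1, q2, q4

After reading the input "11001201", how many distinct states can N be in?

Start: {q0}
read 1: {q1, q2, q3}
read 1: {q1, q2, q3, q4}
read 0: {q0, q2, q4}
read 0: {q0, q2, q3, q4}
read 1: {q1, q2, q3, q4}
read 2: {q1, q2, q4}
read 0: {q0, q2, q4}
read 1: {q1, q2, q3, q4}
Final reachable set {q1, q2, q3, q4} has 4 states.

4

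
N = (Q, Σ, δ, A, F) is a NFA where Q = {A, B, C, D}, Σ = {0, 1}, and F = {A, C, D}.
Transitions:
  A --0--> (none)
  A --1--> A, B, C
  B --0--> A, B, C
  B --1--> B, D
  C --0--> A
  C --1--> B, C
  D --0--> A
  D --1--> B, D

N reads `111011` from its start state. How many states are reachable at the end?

Start: {A}
read 1: {A, B, C}
read 1: {A, B, C, D}
read 1: {A, B, C, D}
read 0: {A, B, C}
read 1: {A, B, C, D}
read 1: {A, B, C, D}
Final reachable set {A, B, C, D} has 4 states.

4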